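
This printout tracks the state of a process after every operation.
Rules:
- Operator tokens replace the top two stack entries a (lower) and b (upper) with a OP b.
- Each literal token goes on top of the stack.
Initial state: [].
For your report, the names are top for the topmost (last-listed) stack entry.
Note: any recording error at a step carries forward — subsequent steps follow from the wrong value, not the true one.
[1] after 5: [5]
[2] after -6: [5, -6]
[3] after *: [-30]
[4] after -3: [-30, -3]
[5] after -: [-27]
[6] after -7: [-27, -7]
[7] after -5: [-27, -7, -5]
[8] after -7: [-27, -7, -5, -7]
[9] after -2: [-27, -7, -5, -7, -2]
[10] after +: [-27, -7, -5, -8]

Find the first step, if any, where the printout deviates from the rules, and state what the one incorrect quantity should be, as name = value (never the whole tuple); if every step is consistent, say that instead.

step 1: push 5: top = 5 -> agrees with the printout
step 2: push -6: top = -6 -> exactly as logged
step 3: 5 * -6 = -30 -> in agreement
step 4: push -3: top = -3 -> confirmed correct
step 5: -30 - -3 = -27 -> matches
step 6: push -7: top = -7 -> confirmed correct
step 7: push -5: top = -5 -> verified
step 8: push -7: top = -7 -> confirmed correct
step 9: push -2: top = -2 -> agrees with the printout
step 10: -7 + -2 = -9 -> the recorded entry deviates here
Step 10 is the first one off; corrected, top = -9.

step 10, top = -9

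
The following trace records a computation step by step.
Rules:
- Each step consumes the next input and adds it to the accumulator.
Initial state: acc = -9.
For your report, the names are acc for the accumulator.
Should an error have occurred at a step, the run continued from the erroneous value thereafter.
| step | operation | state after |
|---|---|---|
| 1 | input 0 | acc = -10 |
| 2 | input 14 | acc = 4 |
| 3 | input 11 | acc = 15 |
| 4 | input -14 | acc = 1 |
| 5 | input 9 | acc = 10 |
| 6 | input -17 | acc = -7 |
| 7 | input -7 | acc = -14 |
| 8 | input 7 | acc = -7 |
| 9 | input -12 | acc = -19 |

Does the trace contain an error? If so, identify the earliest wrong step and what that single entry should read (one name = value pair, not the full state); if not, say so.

1. acc = -9 + 0 = -9 (not what was recorded)
First incorrect step: 1; the correct value is acc = -9.

step 1, acc = -9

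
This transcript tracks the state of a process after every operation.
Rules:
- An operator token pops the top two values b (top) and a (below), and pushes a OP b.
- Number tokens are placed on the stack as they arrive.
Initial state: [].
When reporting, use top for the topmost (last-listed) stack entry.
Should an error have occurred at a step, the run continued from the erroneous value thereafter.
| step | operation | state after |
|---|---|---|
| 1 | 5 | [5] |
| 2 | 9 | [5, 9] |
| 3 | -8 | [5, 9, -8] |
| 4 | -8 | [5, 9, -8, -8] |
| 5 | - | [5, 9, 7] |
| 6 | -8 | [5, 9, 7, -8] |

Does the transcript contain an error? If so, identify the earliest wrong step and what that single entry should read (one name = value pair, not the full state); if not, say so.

step 1: push 5: top = 5 -> verified
step 2: push 9: top = 9 -> agrees with the transcript
step 3: push -8: top = -8 -> consistent with the transcript
step 4: push -8: top = -8 -> agrees with the transcript
step 5: -8 - -8 = 0 -> the recorded entry deviates here
Step 5 is the first one off; corrected, top = 0.

step 5, top = 0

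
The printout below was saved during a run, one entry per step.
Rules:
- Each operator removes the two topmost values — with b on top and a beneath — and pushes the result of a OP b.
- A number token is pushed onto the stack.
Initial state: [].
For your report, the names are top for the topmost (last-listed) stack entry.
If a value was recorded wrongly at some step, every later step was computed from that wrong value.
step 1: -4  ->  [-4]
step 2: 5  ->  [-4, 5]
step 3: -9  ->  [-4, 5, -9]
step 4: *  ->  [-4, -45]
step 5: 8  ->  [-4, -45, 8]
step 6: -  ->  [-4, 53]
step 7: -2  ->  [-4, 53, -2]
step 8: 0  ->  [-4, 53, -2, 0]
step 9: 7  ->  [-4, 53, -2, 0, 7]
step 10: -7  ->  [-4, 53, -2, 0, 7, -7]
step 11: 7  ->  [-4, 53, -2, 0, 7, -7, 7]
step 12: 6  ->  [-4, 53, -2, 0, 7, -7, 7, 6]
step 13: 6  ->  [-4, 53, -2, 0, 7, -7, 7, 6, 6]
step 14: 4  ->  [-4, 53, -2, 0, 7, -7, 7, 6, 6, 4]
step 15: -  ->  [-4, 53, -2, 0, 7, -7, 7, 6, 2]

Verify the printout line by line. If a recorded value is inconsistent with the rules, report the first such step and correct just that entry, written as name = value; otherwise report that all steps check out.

step 6, top = -53

Recomputing the run from the initial state:
step 1: [-4]
step 2: [-4, 5]
step 3: [-4, 5, -9]
step 4: [-4, -45]
step 5: [-4, -45, 8]
step 6: [-4, -53]
step 7: [-4, -53, -2]
step 8: [-4, -53, -2, 0]
step 9: [-4, -53, -2, 0, 7]
step 10: [-4, -53, -2, 0, 7, -7]
step 11: [-4, -53, -2, 0, 7, -7, 7]
step 12: [-4, -53, -2, 0, 7, -7, 7, 6]
step 13: [-4, -53, -2, 0, 7, -7, 7, 6, 6]
step 14: [-4, -53, -2, 0, 7, -7, 7, 6, 6, 4]
step 15: [-4, -53, -2, 0, 7, -7, 7, 6, 2]
The first disagreement with the printout is at step 6, where the value should be top = -53.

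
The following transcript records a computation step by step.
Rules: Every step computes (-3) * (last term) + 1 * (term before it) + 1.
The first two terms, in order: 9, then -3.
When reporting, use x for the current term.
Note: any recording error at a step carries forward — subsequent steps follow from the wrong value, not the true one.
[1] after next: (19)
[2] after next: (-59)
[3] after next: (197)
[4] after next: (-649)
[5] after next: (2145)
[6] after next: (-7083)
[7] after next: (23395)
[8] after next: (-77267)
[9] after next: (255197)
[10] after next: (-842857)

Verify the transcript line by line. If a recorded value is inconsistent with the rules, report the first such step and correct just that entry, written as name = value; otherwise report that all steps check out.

no error

Recomputing the run from the initial state:
step 1: x = 19
step 2: x = -59
step 3: x = 197
step 4: x = -649
step 5: x = 2145
step 6: x = -7083
step 7: x = 23395
step 8: x = -77267
step 9: x = 255197
step 10: x = -842857
This matches the transcript at every step.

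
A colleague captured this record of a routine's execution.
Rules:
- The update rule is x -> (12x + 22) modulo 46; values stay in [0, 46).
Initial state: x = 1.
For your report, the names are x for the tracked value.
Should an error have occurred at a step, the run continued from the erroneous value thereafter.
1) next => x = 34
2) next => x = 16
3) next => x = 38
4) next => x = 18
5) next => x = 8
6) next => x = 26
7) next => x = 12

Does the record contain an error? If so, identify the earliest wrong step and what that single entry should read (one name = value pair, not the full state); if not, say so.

Recomputing the run from the initial state:
step 1: x = 34
step 2: x = 16
step 3: x = 30
step 4: x = 14
step 5: x = 6
step 6: x = 2
step 7: x = 0
The first disagreement with the record is at step 3, where the value should be x = 30.

step 3, x = 30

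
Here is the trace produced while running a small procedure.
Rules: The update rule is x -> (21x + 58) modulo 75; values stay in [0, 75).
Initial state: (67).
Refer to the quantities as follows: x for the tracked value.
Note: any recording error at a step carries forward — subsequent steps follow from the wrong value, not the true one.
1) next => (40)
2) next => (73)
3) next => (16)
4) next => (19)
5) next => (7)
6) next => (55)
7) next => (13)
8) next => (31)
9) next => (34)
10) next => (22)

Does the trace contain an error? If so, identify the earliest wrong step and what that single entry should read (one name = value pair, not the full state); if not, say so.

no error

Step 1: x = (21*67 + 58) mod 75 = 40 — in agreement.
Step 2: x = (21*40 + 58) mod 75 = 73 — agrees with the trace.
Step 3: x = (21*73 + 58) mod 75 = 16 — confirmed correct.
Step 4: x = (21*16 + 58) mod 75 = 19 — confirmed correct.
Step 5: x = (21*19 + 58) mod 75 = 7 — in agreement.
Step 6: x = (21*7 + 58) mod 75 = 55 — matches.
Step 7: x = (21*55 + 58) mod 75 = 13 — same as recorded.
Step 8: x = (21*13 + 58) mod 75 = 31 — consistent with the trace.
Step 9: x = (21*31 + 58) mod 75 = 34 — agrees with the trace.
Step 10: x = (21*34 + 58) mod 75 = 22 — no discrepancy.
Each recorded entry agrees with the recomputation.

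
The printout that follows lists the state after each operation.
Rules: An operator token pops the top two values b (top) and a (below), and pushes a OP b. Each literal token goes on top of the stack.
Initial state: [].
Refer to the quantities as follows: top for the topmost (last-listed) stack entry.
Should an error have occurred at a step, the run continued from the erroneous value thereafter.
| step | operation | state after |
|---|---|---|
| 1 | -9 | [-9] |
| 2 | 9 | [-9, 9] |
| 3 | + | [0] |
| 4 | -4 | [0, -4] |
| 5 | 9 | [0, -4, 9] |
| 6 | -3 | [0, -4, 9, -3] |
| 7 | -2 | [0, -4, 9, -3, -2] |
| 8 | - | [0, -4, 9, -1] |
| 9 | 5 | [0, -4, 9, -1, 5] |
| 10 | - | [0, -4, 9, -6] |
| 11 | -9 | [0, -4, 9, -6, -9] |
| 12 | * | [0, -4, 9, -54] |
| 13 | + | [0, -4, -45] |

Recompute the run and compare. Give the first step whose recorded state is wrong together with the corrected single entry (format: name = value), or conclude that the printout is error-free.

step 12, top = 54

Step 1: push -9: top = -9 — in agreement.
Step 2: push 9: top = 9 — checks out.
Step 3: -9 + 9 = 0 — in agreement.
Step 4: push -4: top = -4 — matches.
Step 5: push 9: top = 9 — consistent with the printout.
Step 6: push -3: top = -3 — matches.
Step 7: push -2: top = -2 — consistent with the printout.
Step 8: -3 - -2 = -1 — in agreement.
Step 9: push 5: top = 5 — no discrepancy.
Step 10: -1 - 5 = -6 — exactly as logged.
Step 11: push -9: top = -9 — same as recorded.
Step 12: -6 * -9 = 54 — the printout has a different value.
Step 12 is the first one off; corrected, top = 54.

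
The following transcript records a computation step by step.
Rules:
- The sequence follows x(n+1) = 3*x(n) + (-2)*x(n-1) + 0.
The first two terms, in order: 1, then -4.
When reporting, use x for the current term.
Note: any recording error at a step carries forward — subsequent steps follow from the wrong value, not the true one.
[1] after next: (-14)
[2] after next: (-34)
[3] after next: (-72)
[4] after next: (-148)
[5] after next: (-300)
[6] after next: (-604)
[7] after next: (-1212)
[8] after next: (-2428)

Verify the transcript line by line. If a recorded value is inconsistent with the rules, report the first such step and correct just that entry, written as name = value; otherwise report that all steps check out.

step 3, x = -74

Step 1: x = 3*(-4) + (-2)*(1) + (0) = -14 — same as recorded.
Step 2: x = 3*(-14) + (-2)*(-4) + (0) = -34 — agrees with the transcript.
Step 3: x = 3*(-34) + (-2)*(-14) + (0) = -74 — the transcript disagrees here.
Conclusion: step 3 carries the first error; the entry should be x = -74.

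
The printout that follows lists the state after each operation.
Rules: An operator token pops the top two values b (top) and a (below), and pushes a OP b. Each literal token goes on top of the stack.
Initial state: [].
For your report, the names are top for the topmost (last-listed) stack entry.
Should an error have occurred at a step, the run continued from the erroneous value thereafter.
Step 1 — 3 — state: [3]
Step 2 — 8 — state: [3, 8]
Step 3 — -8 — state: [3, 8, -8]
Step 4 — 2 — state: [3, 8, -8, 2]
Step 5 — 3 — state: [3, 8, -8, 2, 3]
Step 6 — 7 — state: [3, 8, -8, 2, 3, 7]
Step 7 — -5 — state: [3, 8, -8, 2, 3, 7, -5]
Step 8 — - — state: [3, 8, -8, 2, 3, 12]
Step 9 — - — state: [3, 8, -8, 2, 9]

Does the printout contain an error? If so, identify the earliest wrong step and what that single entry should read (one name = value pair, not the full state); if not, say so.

step 9, top = -9

step 1: push 3: top = 3 -> matches
step 2: push 8: top = 8 -> same as recorded
step 3: push -8: top = -8 -> verified
step 4: push 2: top = 2 -> confirmed correct
step 5: push 3: top = 3 -> verified
step 6: push 7: top = 7 -> verified
step 7: push -5: top = -5 -> confirmed correct
step 8: 7 - -5 = 12 -> agrees with the printout
step 9: 3 - 12 = -9 -> not what was recorded
The audit stops at step 9: the recorded entry is wrong and should be top = -9.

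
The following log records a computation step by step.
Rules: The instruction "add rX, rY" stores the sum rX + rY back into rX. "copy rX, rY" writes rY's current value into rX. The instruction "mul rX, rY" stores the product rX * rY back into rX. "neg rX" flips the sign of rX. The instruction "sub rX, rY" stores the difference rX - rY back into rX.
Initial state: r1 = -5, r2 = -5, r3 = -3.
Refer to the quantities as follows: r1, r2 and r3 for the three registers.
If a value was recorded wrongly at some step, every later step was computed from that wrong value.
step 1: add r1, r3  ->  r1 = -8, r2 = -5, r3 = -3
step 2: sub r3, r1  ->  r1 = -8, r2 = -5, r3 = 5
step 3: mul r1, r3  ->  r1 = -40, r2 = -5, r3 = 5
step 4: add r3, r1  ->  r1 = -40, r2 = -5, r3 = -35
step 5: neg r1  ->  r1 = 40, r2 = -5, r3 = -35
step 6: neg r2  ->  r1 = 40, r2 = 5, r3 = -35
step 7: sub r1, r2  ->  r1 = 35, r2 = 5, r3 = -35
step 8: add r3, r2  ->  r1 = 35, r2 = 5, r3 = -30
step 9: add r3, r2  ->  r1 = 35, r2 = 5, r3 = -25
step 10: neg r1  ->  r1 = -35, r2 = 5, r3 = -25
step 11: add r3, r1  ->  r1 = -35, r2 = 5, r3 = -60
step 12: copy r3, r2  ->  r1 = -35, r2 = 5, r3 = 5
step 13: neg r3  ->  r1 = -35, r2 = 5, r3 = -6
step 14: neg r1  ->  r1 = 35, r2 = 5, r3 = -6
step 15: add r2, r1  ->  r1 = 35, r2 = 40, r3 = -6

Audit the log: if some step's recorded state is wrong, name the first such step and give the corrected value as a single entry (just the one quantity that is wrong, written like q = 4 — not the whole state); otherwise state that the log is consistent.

step 1: r1 = -5 + -3 = -8 -> confirmed correct
step 2: r3 = -3 - -8 = 5 -> exactly as logged
step 3: r1 = -8 * 5 = -40 -> in agreement
step 4: r3 = 5 + -40 = -35 -> no discrepancy
step 5: r1 = -(-40) = 40 -> agrees with the log
step 6: r2 = -(-5) = 5 -> exactly as logged
step 7: r1 = 40 - 5 = 35 -> matches
step 8: r3 = -35 + 5 = -30 -> in agreement
step 9: r3 = -30 + 5 = -25 -> confirmed correct
step 10: r1 = -(35) = -35 -> checks out
step 11: r3 = -25 + -35 = -60 -> agrees with the log
step 12: r3 = 5 -> same as recorded
step 13: r3 = -(5) = -5 -> the entry is off here
First deviation found at step 13; the corrected entry is r3 = -5.

step 13, r3 = -5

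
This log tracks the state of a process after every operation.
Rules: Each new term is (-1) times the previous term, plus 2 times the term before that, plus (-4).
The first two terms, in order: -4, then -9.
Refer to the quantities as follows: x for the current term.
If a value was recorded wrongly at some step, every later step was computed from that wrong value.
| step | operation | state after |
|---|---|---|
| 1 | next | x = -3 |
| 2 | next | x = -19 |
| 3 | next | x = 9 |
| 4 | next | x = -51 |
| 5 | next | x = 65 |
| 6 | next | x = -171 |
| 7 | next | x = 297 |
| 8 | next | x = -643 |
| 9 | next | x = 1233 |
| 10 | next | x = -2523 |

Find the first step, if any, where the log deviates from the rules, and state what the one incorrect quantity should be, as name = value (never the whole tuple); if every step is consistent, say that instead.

no error

Recomputing the run from the initial state:
step 1: x = -3
step 2: x = -19
step 3: x = 9
step 4: x = -51
step 5: x = 65
step 6: x = -171
step 7: x = 297
step 8: x = -643
step 9: x = 1233
step 10: x = -2523
This matches the log at every step.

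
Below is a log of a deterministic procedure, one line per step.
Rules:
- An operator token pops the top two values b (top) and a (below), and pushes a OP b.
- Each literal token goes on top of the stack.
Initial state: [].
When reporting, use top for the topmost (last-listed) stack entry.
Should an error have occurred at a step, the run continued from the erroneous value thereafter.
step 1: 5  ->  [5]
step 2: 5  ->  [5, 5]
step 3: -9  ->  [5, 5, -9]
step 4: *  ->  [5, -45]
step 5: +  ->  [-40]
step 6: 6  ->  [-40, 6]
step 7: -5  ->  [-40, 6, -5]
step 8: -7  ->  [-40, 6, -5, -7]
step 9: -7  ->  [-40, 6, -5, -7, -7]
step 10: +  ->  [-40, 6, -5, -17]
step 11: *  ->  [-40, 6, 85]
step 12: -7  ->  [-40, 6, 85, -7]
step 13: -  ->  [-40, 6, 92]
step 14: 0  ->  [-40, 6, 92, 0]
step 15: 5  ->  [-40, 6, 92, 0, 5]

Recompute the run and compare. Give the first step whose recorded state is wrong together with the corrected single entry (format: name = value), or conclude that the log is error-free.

step 10, top = -14

Step 1: push 5: top = 5 — exactly as logged.
Step 2: push 5: top = 5 — in agreement.
Step 3: push -9: top = -9 — agrees with the log.
Step 4: 5 * -9 = -45 — agrees with the log.
Step 5: 5 + -45 = -40 — exactly as logged.
Step 6: push 6: top = 6 — in agreement.
Step 7: push -5: top = -5 — matches.
Step 8: push -7: top = -7 — verified.
Step 9: push -7: top = -7 — matches.
Step 10: -7 + -7 = -14 — this is not what the log shows.
First deviation found at step 10; the corrected entry is top = -14.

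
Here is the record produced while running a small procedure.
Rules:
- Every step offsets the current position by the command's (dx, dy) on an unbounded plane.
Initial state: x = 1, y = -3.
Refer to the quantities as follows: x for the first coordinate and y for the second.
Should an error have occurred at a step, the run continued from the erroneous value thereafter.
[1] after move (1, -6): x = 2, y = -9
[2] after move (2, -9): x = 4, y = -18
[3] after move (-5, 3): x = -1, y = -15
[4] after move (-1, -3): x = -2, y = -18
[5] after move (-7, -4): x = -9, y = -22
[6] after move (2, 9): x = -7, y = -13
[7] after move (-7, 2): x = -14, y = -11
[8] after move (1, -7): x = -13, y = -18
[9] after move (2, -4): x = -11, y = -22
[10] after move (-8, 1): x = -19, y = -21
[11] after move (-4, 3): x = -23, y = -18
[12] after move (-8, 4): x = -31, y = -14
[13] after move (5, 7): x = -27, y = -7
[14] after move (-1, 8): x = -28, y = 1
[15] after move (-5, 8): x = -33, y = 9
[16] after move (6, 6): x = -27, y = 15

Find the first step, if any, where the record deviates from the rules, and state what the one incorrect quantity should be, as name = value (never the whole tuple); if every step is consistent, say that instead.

step 13, x = -26

Recomputing the run from the initial state:
step 1: x = 2, y = -9
step 2: x = 4, y = -18
step 3: x = -1, y = -15
step 4: x = -2, y = -18
step 5: x = -9, y = -22
step 6: x = -7, y = -13
step 7: x = -14, y = -11
step 8: x = -13, y = -18
step 9: x = -11, y = -22
step 10: x = -19, y = -21
step 11: x = -23, y = -18
step 12: x = -31, y = -14
step 13: x = -26, y = -7
step 14: x = -27, y = 1
step 15: x = -32, y = 9
step 16: x = -26, y = 15
The first disagreement with the record is at step 13, where the value should be x = -26.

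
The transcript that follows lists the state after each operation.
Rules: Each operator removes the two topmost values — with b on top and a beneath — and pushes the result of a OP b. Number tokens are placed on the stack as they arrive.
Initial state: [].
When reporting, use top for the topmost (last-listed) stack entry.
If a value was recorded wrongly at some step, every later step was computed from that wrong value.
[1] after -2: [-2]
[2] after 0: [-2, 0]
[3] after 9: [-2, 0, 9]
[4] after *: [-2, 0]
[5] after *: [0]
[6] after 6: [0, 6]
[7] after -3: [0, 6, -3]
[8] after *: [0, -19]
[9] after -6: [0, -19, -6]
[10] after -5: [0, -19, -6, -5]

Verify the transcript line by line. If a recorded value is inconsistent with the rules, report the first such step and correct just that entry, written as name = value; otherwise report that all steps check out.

1. push -2: top = -2 (exactly as logged)
2. push 0: top = 0 (agrees with the transcript)
3. push 9: top = 9 (consistent with the transcript)
4. 0 * 9 = 0 (consistent with the transcript)
5. -2 * 0 = 0 (confirmed correct)
6. push 6: top = 6 (checks out)
7. push -3: top = -3 (verified)
8. 6 * -3 = -18 (the transcript disagrees here)
The earliest wrong entry is at step 8: it should read top = -18.

step 8, top = -18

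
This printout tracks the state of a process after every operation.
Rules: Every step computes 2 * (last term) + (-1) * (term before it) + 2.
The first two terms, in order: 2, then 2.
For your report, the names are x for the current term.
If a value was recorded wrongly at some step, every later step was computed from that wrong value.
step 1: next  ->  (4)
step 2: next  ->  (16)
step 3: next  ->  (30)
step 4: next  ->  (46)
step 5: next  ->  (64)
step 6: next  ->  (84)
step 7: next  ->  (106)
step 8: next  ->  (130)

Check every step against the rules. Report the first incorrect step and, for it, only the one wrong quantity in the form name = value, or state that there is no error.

step 1: x = 2*(2) + (-1)*(2) + (2) = 4 -> in agreement
step 2: x = 2*(4) + (-1)*(2) + (2) = 8 -> the printout has a different value
Conclusion: step 2 carries the first error; the entry should be x = 8.

step 2, x = 8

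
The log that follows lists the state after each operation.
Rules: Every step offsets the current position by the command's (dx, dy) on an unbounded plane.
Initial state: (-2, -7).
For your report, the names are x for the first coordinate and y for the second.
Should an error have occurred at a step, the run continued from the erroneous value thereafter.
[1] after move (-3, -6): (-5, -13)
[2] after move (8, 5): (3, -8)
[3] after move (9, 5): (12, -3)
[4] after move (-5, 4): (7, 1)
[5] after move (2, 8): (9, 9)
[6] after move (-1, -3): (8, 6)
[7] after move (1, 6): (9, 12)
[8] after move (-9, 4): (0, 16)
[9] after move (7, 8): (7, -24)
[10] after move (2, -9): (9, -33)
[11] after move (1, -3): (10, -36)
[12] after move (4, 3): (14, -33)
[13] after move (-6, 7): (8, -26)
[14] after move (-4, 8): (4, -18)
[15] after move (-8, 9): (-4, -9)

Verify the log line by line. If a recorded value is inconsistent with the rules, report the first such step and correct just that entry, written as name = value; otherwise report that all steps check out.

step 9, y = 24

Step 1: x = -2 + (-3) = -5, y = -7 + (-6) = -13 — verified.
Step 2: x = -5 + (8) = 3, y = -13 + (5) = -8 — in agreement.
Step 3: x = 3 + (9) = 12, y = -8 + (5) = -3 — same as recorded.
Step 4: x = 12 + (-5) = 7, y = -3 + (4) = 1 — checks out.
Step 5: x = 7 + (2) = 9, y = 1 + (8) = 9 — agrees with the log.
Step 6: x = 9 + (-1) = 8, y = 9 + (-3) = 6 — consistent with the log.
Step 7: x = 8 + (1) = 9, y = 6 + (6) = 12 — agrees with the log.
Step 8: x = 9 + (-9) = 0, y = 12 + (4) = 16 — in agreement.
Step 9: x = 0 + (7) = 7, y = 16 + (8) = 24 — this is not what the log shows.
First deviation found at step 9; the corrected entry is y = 24.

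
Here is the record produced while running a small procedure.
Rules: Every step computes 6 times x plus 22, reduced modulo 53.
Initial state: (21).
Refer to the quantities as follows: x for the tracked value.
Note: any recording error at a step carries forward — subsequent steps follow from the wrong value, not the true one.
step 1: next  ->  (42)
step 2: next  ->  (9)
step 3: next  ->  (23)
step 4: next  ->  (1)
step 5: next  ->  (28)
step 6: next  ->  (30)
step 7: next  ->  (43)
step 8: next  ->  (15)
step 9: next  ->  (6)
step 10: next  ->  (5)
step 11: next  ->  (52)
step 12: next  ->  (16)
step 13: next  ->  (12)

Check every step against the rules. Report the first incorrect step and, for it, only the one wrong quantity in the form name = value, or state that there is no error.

1. x = (6*21 + 22) mod 53 = 42 (agrees with the record)
2. x = (6*42 + 22) mod 53 = 9 (no discrepancy)
3. x = (6*9 + 22) mod 53 = 23 (consistent with the record)
4. x = (6*23 + 22) mod 53 = 1 (agrees with the record)
5. x = (6*1 + 22) mod 53 = 28 (no discrepancy)
6. x = (6*28 + 22) mod 53 = 31 (a discrepancy with the record)
Conclusion: step 6 carries the first error; the entry should be x = 31.

step 6, x = 31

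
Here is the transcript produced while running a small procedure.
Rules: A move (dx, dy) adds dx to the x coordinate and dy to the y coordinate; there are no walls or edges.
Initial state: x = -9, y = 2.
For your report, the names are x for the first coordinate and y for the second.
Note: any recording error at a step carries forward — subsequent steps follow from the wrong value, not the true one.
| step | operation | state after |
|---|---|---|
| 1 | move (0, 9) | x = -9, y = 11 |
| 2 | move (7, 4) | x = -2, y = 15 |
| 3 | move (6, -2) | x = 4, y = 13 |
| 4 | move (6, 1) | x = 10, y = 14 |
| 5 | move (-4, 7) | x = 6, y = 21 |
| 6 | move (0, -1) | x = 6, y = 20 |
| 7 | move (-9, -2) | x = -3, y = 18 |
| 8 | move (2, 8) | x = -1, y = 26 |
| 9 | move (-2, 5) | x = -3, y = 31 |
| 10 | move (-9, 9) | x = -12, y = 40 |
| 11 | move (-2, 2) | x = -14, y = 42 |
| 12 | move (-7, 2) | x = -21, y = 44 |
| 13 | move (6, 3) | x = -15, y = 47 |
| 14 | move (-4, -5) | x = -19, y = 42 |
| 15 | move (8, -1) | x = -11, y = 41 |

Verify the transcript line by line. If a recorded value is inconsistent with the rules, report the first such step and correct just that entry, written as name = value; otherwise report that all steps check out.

no error

Recomputing the run from the initial state:
step 1: x = -9, y = 11
step 2: x = -2, y = 15
step 3: x = 4, y = 13
step 4: x = 10, y = 14
step 5: x = 6, y = 21
step 6: x = 6, y = 20
step 7: x = -3, y = 18
step 8: x = -1, y = 26
step 9: x = -3, y = 31
step 10: x = -12, y = 40
step 11: x = -14, y = 42
step 12: x = -21, y = 44
step 13: x = -15, y = 47
step 14: x = -19, y = 42
step 15: x = -11, y = 41
This matches the transcript at every step.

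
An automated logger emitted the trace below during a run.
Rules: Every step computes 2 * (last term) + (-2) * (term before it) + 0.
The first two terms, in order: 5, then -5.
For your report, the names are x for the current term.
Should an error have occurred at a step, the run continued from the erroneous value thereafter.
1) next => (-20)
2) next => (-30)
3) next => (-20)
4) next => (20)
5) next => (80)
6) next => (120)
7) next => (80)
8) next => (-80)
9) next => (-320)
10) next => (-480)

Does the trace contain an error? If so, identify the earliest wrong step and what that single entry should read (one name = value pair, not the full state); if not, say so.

Recomputing the run from the initial state:
step 1: x = -20
step 2: x = -30
step 3: x = -20
step 4: x = 20
step 5: x = 80
step 6: x = 120
step 7: x = 80
step 8: x = -80
step 9: x = -320
step 10: x = -480
This matches the trace at every step.

no error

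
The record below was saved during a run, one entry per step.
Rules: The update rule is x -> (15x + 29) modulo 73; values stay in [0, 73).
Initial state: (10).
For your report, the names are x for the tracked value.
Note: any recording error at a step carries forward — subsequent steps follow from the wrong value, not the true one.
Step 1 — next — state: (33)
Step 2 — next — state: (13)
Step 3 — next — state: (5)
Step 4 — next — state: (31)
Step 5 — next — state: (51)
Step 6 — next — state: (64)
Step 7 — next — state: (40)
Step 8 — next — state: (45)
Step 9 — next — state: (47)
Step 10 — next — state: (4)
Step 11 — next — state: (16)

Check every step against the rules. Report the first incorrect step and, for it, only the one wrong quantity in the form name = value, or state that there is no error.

Step 1: x = (15*10 + 29) mod 73 = 33 — verified.
Step 2: x = (15*33 + 29) mod 73 = 13 — agrees with the record.
Step 3: x = (15*13 + 29) mod 73 = 5 — agrees with the record.
Step 4: x = (15*5 + 29) mod 73 = 31 — same as recorded.
Step 5: x = (15*31 + 29) mod 73 = 56 — a discrepancy with the record.
The audit stops at step 5: the recorded entry is wrong and should be x = 56.

step 5, x = 56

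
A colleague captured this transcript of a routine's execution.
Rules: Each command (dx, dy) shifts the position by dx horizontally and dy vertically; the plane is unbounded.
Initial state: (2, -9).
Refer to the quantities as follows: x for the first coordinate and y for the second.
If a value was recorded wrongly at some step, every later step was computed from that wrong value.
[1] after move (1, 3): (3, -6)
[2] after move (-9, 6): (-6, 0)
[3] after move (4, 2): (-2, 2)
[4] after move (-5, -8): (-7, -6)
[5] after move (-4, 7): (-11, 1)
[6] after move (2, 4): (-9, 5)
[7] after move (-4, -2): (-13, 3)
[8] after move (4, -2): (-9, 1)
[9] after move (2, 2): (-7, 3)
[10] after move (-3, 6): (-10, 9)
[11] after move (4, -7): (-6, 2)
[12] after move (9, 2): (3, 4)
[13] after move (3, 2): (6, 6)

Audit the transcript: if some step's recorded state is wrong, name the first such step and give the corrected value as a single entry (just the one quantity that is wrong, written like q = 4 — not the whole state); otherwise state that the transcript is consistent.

no error

Step 1: x = 2 + (1) = 3, y = -9 + (3) = -6 — consistent with the transcript.
Step 2: x = 3 + (-9) = -6, y = -6 + (6) = 0 — matches.
Step 3: x = -6 + (4) = -2, y = 0 + (2) = 2 — checks out.
Step 4: x = -2 + (-5) = -7, y = 2 + (-8) = -6 — in agreement.
Step 5: x = -7 + (-4) = -11, y = -6 + (7) = 1 — matches.
Step 6: x = -11 + (2) = -9, y = 1 + (4) = 5 — checks out.
Step 7: x = -9 + (-4) = -13, y = 5 + (-2) = 3 — no discrepancy.
Step 8: x = -13 + (4) = -9, y = 3 + (-2) = 1 — exactly as logged.
Step 9: x = -9 + (2) = -7, y = 1 + (2) = 3 — agrees with the transcript.
Step 10: x = -7 + (-3) = -10, y = 3 + (6) = 9 — agrees with the transcript.
Step 11: x = -10 + (4) = -6, y = 9 + (-7) = 2 — confirmed correct.
Step 12: x = -6 + (9) = 3, y = 2 + (2) = 4 — confirmed correct.
Step 13: x = 3 + (3) = 6, y = 4 + (2) = 6 — matches.
All steps check out; nothing to correct.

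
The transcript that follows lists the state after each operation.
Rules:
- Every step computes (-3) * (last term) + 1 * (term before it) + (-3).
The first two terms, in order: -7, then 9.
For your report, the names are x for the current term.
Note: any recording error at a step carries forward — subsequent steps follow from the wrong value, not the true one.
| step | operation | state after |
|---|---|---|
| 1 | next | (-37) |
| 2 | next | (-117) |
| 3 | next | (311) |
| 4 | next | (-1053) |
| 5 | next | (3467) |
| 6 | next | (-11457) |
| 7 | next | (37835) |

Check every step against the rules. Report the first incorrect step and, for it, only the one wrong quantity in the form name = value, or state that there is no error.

step 2, x = 117

Recomputing the run from the initial state:
step 1: x = -37
step 2: x = 117
step 3: x = -391
step 4: x = 1287
step 5: x = -4255
step 6: x = 14049
step 7: x = -46405
The first disagreement with the transcript is at step 2, where the value should be x = 117.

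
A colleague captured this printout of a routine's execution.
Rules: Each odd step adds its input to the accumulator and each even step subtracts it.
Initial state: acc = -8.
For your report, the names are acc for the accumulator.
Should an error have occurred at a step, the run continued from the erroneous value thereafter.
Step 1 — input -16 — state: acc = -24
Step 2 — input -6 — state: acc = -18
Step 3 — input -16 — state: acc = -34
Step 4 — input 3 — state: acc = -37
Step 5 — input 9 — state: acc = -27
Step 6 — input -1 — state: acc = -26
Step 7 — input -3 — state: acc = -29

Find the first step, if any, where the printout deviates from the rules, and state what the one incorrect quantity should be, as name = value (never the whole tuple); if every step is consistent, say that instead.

step 5, acc = -28

Recomputing the run from the initial state:
step 1: acc = -24
step 2: acc = -18
step 3: acc = -34
step 4: acc = -37
step 5: acc = -28
step 6: acc = -27
step 7: acc = -30
The first disagreement with the printout is at step 5, where the value should be acc = -28.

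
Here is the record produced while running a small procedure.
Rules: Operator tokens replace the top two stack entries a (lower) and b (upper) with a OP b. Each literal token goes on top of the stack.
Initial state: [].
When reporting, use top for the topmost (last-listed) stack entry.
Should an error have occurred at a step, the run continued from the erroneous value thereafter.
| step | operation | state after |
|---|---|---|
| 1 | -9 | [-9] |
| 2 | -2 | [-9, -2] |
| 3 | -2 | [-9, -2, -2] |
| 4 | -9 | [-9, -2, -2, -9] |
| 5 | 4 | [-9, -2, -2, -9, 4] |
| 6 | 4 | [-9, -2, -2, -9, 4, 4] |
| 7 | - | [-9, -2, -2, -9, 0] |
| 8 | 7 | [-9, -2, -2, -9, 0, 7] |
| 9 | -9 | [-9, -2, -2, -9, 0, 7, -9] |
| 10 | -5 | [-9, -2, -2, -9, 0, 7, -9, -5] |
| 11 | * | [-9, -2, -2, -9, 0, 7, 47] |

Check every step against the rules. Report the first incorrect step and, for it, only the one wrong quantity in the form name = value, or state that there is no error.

Step 1: push -9: top = -9 — checks out.
Step 2: push -2: top = -2 — exactly as logged.
Step 3: push -2: top = -2 — in agreement.
Step 4: push -9: top = -9 — agrees with the record.
Step 5: push 4: top = 4 — same as recorded.
Step 6: push 4: top = 4 — same as recorded.
Step 7: 4 - 4 = 0 — confirmed correct.
Step 8: push 7: top = 7 — exactly as logged.
Step 9: push -9: top = -9 — confirmed correct.
Step 10: push -5: top = -5 — verified.
Step 11: -9 * -5 = 45 — a discrepancy with the record.
That makes step 11 the first incorrect line — top = 45 is what it should show.

step 11, top = 45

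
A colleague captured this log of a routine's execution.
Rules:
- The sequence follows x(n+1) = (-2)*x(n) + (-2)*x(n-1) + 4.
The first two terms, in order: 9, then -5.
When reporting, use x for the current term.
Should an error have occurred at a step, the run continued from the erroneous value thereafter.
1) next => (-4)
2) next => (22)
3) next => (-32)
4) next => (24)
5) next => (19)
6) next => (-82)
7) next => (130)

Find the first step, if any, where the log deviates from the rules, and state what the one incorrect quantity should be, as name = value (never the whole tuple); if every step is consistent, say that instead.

step 1: x = -2*(-5) + (-2)*(9) + (4) = -4 -> exactly as logged
step 2: x = -2*(-4) + (-2)*(-5) + (4) = 22 -> exactly as logged
step 3: x = -2*(22) + (-2)*(-4) + (4) = -32 -> no discrepancy
step 4: x = -2*(-32) + (-2)*(22) + (4) = 24 -> exactly as logged
step 5: x = -2*(24) + (-2)*(-32) + (4) = 20 -> this is not what the log shows
The earliest wrong entry is at step 5: it should read x = 20.

step 5, x = 20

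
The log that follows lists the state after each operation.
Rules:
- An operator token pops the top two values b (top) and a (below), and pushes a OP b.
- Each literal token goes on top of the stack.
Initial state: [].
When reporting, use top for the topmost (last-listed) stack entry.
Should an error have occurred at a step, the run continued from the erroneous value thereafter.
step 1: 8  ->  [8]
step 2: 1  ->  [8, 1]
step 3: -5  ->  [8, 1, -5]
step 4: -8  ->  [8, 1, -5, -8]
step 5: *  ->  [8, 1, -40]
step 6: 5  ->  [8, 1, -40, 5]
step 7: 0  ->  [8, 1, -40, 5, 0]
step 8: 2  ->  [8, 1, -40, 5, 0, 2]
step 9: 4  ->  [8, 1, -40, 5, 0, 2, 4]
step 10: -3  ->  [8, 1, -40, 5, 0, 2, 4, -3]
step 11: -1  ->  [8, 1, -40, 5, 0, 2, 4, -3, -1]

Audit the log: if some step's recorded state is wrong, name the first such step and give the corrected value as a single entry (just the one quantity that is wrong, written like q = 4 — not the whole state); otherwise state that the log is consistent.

Recomputing the run from the initial state:
step 1: [8]
step 2: [8, 1]
step 3: [8, 1, -5]
step 4: [8, 1, -5, -8]
step 5: [8, 1, 40]
step 6: [8, 1, 40, 5]
step 7: [8, 1, 40, 5, 0]
step 8: [8, 1, 40, 5, 0, 2]
step 9: [8, 1, 40, 5, 0, 2, 4]
step 10: [8, 1, 40, 5, 0, 2, 4, -3]
step 11: [8, 1, 40, 5, 0, 2, 4, -3, -1]
The first disagreement with the log is at step 5, where the value should be top = 40.

step 5, top = 40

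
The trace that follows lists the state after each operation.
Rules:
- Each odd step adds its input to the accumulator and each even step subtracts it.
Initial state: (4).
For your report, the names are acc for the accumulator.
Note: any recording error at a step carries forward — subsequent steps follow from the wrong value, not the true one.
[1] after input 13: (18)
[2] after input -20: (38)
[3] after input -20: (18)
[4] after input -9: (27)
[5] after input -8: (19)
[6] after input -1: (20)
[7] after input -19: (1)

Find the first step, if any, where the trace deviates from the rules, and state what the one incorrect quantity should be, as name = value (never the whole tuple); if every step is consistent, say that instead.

step 1, acc = 17

1. acc = 4 + 13 = 17 (the entry is off here)
The audit stops at step 1: the recorded entry is wrong and should be acc = 17.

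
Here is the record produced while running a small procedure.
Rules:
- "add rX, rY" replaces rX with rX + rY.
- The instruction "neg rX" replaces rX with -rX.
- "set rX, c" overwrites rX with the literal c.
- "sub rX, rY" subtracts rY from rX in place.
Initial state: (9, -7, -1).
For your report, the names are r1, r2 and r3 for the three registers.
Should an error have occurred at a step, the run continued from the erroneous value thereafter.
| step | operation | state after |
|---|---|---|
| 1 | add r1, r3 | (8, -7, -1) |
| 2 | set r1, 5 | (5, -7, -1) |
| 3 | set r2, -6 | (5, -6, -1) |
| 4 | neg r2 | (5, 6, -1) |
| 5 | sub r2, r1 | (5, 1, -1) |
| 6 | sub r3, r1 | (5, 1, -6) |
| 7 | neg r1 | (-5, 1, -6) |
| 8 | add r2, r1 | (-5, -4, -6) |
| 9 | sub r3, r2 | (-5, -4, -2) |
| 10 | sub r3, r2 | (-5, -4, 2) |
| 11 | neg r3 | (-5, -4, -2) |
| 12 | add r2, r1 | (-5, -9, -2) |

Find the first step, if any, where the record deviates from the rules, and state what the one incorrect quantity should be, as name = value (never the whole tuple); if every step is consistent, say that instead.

Recomputing the run from the initial state:
step 1: r1 = 8, r2 = -7, r3 = -1
step 2: r1 = 5, r2 = -7, r3 = -1
step 3: r1 = 5, r2 = -6, r3 = -1
step 4: r1 = 5, r2 = 6, r3 = -1
step 5: r1 = 5, r2 = 1, r3 = -1
step 6: r1 = 5, r2 = 1, r3 = -6
step 7: r1 = -5, r2 = 1, r3 = -6
step 8: r1 = -5, r2 = -4, r3 = -6
step 9: r1 = -5, r2 = -4, r3 = -2
step 10: r1 = -5, r2 = -4, r3 = 2
step 11: r1 = -5, r2 = -4, r3 = -2
step 12: r1 = -5, r2 = -9, r3 = -2
This matches the record at every step.

no error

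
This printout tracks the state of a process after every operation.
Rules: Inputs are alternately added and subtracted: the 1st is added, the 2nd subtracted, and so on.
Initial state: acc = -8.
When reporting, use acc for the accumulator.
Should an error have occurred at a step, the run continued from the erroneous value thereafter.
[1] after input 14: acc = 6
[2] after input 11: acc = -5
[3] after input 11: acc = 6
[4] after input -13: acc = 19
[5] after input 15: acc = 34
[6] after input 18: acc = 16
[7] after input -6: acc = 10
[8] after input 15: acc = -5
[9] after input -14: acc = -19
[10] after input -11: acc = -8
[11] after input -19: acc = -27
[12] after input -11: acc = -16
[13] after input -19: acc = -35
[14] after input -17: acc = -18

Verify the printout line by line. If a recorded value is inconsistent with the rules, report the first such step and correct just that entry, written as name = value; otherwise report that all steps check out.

Step 1: acc = -8 + 14 = 6 — no discrepancy.
Step 2: acc = 6 - 11 = -5 — same as recorded.
Step 3: acc = -5 + 11 = 6 — matches.
Step 4: acc = 6 - -13 = 19 — verified.
Step 5: acc = 19 + 15 = 34 — matches.
Step 6: acc = 34 - 18 = 16 — exactly as logged.
Step 7: acc = 16 + -6 = 10 — exactly as logged.
Step 8: acc = 10 - 15 = -5 — exactly as logged.
Step 9: acc = -5 + -14 = -19 — confirmed correct.
Step 10: acc = -19 - -11 = -8 — exactly as logged.
Step 11: acc = -8 + -19 = -27 — checks out.
Step 12: acc = -27 - -11 = -16 — checks out.
Step 13: acc = -16 + -19 = -35 — confirmed correct.
Step 14: acc = -35 - -17 = -18 — same as recorded.
Nothing is out of place; the run is error-free.

no error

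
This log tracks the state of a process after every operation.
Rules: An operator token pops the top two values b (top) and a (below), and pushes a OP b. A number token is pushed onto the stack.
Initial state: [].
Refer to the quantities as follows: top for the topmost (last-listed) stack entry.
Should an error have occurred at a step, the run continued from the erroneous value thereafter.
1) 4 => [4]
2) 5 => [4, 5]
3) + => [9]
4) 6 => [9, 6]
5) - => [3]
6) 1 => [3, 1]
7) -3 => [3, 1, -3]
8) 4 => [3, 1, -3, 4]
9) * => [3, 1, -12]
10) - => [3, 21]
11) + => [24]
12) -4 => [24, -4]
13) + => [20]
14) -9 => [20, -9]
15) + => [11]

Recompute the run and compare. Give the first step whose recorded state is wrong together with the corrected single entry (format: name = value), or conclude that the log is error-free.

step 10, top = 13

1. push 4: top = 4 (agrees with the log)
2. push 5: top = 5 (exactly as logged)
3. 4 + 5 = 9 (matches)
4. push 6: top = 6 (matches)
5. 9 - 6 = 3 (checks out)
6. push 1: top = 1 (exactly as logged)
7. push -3: top = -3 (checks out)
8. push 4: top = 4 (verified)
9. -3 * 4 = -12 (confirmed correct)
10. 1 - -12 = 13 (the log has a different value)
The audit stops at step 10: the recorded entry is wrong and should be top = 13.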